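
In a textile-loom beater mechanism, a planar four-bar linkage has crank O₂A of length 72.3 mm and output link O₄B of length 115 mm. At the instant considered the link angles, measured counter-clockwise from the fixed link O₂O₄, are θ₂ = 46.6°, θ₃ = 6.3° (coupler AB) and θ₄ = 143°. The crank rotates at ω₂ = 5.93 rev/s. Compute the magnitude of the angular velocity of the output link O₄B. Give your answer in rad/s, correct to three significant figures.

22.1

ω₂ = 37.26 rad/s (from 5.93 rev/s).
Differentiating the loop-closure r₂e^{iθ₂}+r₃e^{iθ₃}=r₁+r₄e^{iθ₄} gives r₂ω₂e^{iθ₂}+r₃ω₃e^{iθ₃}=r₄ω₄e^{iθ₄}.
Eliminating the other unknown: ω₄ = r₂ω₂ sin(θ₂−θ₃) / [r₄ sin(θ₄−θ₃)].
Numerator sine = +0.64679; denominator sine = +0.68582.
Result = 0.0723·37.26·(+0.64679) / (0.115·(+0.68582)) = +22.092 rad/s; magnitude 22.092 rad/s.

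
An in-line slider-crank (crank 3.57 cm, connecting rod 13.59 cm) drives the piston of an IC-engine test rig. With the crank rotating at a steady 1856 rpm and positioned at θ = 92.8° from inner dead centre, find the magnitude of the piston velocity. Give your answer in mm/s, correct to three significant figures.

6840

ω = 2π·1856/60 = 194.4 rad/s
For an in-line slider-crank, x = r cosθ + √(L² − r² sin²θ), so v = −rω sinθ·[1 + r cosθ/√(L² − r² sin²θ)].
With r = 0.0357 m, L = 0.1359 m, θ = 92.8°: √(L² − r² sin²θ) = 0.13114 m.
v = −0.0357·194.4·0.99881·[1 + 0.0357·-0.04885/0.13114] = -6.8382 m/s.
|v| = 6.8382 m/s = 6838.2 mm/s.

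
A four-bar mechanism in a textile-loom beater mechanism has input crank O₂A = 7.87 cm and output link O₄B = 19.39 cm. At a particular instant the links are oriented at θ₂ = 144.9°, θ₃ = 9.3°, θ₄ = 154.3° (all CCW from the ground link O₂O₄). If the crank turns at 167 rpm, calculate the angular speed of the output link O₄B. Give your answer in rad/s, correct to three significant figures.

ω₂ = 17.49 rad/s (from 167 rpm).
Differentiating the loop-closure r₂e^{iθ₂}+r₃e^{iθ₃}=r₁+r₄e^{iθ₄} gives r₂ω₂e^{iθ₂}+r₃ω₃e^{iθ₃}=r₄ω₄e^{iθ₄}.
Eliminating the other unknown: ω₄ = r₂ω₂ sin(θ₂−θ₃) / [r₄ sin(θ₄−θ₃)].
Numerator sine = +0.69966; denominator sine = +0.57358.
Result = 0.0787·17.49·(+0.69966) / (0.1939·(+0.57358)) = +8.6584 rad/s; magnitude 8.6584 rad/s.

8.66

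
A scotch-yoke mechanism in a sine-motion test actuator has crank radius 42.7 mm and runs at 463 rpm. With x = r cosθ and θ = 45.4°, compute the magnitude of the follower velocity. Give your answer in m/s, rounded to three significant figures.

ω = 48.49 rad/s (from 463 rpm).
x = r cosθ ⇒ ẋ = −rω sinθ.
|v| = rω|sinθ| = 0.0427·48.49·|sin 45.4°| = 1.4741 m/s.

1.47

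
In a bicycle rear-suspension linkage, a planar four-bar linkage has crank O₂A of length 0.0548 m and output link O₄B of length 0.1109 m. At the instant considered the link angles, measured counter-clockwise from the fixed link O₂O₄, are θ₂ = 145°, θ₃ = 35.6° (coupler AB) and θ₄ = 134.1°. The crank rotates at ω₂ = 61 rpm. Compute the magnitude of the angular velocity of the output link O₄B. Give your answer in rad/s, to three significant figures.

ω₂ = 6.388 rad/s (from 61 rpm).
Differentiating the loop-closure r₂e^{iθ₂}+r₃e^{iθ₃}=r₁+r₄e^{iθ₄} gives r₂ω₂e^{iθ₂}+r₃ω₃e^{iθ₃}=r₄ω₄e^{iθ₄}.
Eliminating the other unknown: ω₄ = r₂ω₂ sin(θ₂−θ₃) / [r₄ sin(θ₄−θ₃)].
Numerator sine = +0.94322; denominator sine = +0.98902.
Result = 0.0548·6.388·(+0.94322) / (0.1109·(+0.98902)) = +3.0104 rad/s; magnitude 3.0104 rad/s.

3.01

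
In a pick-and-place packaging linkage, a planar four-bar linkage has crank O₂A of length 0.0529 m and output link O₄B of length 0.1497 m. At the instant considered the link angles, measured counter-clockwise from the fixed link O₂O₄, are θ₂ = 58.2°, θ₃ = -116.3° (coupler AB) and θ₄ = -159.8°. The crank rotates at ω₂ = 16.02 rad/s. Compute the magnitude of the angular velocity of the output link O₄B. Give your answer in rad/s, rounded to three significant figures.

0.788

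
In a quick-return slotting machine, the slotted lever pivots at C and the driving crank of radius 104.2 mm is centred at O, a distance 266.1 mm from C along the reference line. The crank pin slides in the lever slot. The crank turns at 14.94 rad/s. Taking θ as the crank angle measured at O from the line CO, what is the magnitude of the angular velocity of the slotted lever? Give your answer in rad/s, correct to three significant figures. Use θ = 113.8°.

0.0836

ω = 14.94 rad/s
Crank pin A relative to C: A = (d + r cosθ, r sinθ); lever angle φ = atan2(r sinθ, d + r cosθ).
Differentiating tanφ: φ̇ = rω(d cosθ + r)/(d² + r² + 2dr cosθ).
d² + r² + 2dr cosθ = |CA|² = 0.0592881 m²;  d cosθ + r = -0.0031834 m.
|ω_lever| = |0.1042·14.94·-0.0031834| / 0.0592881 = 0.083588 rad/s.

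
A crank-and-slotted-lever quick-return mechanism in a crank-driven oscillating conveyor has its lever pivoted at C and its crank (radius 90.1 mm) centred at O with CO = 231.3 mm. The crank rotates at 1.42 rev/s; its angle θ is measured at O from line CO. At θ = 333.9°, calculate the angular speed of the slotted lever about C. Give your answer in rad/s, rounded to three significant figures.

ω = 8.922 rad/s (from 1.42 rev/s).
Crank pin A relative to C: A = (d + r cosθ, r sinθ); lever angle φ = atan2(r sinθ, d + r cosθ).
Differentiating tanφ: φ̇ = rω(d cosθ + r)/(d² + r² + 2dr cosθ).
d² + r² + 2dr cosθ = |CA|² = 0.0990477 m²;  d cosθ + r = +0.29781 m.
|ω_lever| = |0.0901·8.922·+0.29781| / 0.0990477 = 2.4171 rad/s.

2.42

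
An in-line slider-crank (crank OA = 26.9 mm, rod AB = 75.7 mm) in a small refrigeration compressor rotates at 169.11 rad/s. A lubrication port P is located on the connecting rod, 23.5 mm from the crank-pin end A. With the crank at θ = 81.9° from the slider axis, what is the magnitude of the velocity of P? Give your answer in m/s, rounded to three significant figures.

4.60

ω = 169.1 rad/s.  Crank-pin speed |V_A| = rω = 4.5491 m/s, perpendicular to OA.
Rod angle: sinφ = −(r/L) sinθ ⇒ φ = -20.598°; ω_rod = −rω cosθ/√(L²−r²sin²θ) = -9.0455 rad/s.
V_P = V_A + ω_rod × AP, with AP = 0.0235 m along the rod.
Components: V_Px = −rω sinθ − a·ω_rod·sinφ = -4.5785 m/s;  V_Py = rω cosθ + a·ω_rod·cosφ = +0.44199 m/s.
|V_P| = √(V_Px² + V_Py²) = 4.5997 m/s.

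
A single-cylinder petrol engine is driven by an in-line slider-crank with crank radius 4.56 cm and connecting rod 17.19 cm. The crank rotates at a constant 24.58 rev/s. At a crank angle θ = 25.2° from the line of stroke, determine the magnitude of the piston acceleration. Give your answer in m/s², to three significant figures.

1170

ω = 2π·24.6 = 154.4 rad/s
x(θ) = r cosθ + √(L² − r² sin²θ); with ω constant, a = ω²·d²x/dθ².
d²x/dθ² = −r cosθ − r²(cos2θ)/√u − r⁴ sin²2θ/(4u^{3/2}),  u = L² − r² sin²θ = 0.0291726 m².
Substituting r = 0.0456 m, L = 0.1719 m, θ = 25.2°: d²x/dθ² = -0.049149 m.
a = ω²·d²x/dθ² = (154.4)²·(-0.049149) = -1172.3 m/s²;  |a| = 1172.3 m/s².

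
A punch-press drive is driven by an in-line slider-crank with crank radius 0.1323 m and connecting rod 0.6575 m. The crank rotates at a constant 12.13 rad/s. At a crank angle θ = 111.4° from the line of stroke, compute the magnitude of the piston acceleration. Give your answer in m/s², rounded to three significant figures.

ω = 12.13 rad/s
x(θ) = r cosθ + √(L² − r² sin²θ); with ω constant, a = ω²·d²x/dθ².
d²x/dθ² = −r cosθ − r²(cos2θ)/√u − r⁴ sin²2θ/(4u^{3/2}),  u = L² − r² sin²θ = 0.417133 m².
Substituting r = 0.1323 m, L = 0.6575 m, θ = 111.4°: d²x/dθ² = +0.068027 m.
a = ω²·d²x/dθ² = (12.13)²·(+0.068027) = +10.009 m/s²;  |a| = 10.009 m/s².

10.0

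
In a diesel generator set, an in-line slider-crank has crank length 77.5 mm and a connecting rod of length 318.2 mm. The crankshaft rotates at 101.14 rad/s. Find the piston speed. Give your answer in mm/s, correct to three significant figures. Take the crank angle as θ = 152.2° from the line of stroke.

ω = 101.1 rad/s
For an in-line slider-crank, x = r cosθ + √(L² − r² sin²θ), so v = −rω sinθ·[1 + r cosθ/√(L² − r² sin²θ)].
With r = 0.0775 m, L = 0.3182 m, θ = 152.2°: √(L² − r² sin²θ) = 0.31614 m.
v = −0.0775·101.1·0.46639·[1 + 0.0775·-0.88458/0.31614] = -2.863 m/s.
|v| = 2.863 m/s = 2863 mm/s.

2860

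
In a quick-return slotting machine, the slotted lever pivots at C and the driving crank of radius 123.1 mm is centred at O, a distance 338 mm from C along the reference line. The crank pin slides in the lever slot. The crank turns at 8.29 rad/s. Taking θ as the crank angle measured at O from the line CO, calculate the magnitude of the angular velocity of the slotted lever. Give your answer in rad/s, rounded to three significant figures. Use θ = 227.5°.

1.47

ω = 8.29 rad/s
Crank pin A relative to C: A = (d + r cosθ, r sinθ); lever angle φ = atan2(r sinθ, d + r cosθ).
Differentiating tanφ: φ̇ = rω(d cosθ + r)/(d² + r² + 2dr cosθ).
d² + r² + 2dr cosθ = |CA|² = 0.073178 m²;  d cosθ + r = -0.10525 m.
|ω_lever| = |0.1231·8.29·-0.10525| / 0.073178 = 1.4678 rad/s.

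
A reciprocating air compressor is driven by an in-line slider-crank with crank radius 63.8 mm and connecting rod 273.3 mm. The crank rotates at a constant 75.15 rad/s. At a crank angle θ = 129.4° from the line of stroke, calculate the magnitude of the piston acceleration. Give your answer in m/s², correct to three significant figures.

244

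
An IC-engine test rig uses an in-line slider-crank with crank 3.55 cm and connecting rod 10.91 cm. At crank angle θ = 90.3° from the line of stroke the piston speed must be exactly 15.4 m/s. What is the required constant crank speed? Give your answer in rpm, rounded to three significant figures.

4150

For an in-line slider-crank, |v_piston| = rω|sinθ|·[1 + r cosθ/√(L² − r² sin²θ)].
With r = 0.0355 m, L = 0.1091 m, θ = 90.3°: the bracketed kinematic factor |dx/dθ| = 0.035436 m.
ω = v/|dx/dθ| = 15.4/0.035436 = 434.59 rad/s.
N = 60ω/(2π) = 4150 rpm.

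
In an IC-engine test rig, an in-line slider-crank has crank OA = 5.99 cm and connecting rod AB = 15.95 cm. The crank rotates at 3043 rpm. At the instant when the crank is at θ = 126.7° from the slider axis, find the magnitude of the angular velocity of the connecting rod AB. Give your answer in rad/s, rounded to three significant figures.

75.0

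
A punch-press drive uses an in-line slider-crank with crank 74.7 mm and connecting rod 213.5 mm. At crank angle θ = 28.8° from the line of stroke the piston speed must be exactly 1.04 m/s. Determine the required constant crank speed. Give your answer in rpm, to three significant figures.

For an in-line slider-crank, |v_piston| = rω|sinθ|·[1 + r cosθ/√(L² − r² sin²θ)].
With r = 0.0747 m, L = 0.2135 m, θ = 28.8°: the bracketed kinematic factor |dx/dθ| = 0.047181 m.
ω = v/|dx/dθ| = 1.04/0.047181 = 22.043 rad/s.
N = 60ω/(2π) = 210.49 rpm.

210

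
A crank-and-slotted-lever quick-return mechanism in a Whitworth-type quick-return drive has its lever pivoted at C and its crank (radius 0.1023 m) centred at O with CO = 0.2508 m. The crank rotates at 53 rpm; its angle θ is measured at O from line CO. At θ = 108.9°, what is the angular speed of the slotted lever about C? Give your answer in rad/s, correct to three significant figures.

ω = 5.55 rad/s (from 53 rpm).
Crank pin A relative to C: A = (d + r cosθ, r sinθ); lever angle φ = atan2(r sinθ, d + r cosθ).
Differentiating tanφ: φ̇ = rω(d cosθ + r)/(d² + r² + 2dr cosθ).
d² + r² + 2dr cosθ = |CA|² = 0.0567445 m²;  d cosθ + r = +0.021062 m.
|ω_lever| = |0.1023·5.55·+0.021062| / 0.0567445 = 0.21074 rad/s.

0.211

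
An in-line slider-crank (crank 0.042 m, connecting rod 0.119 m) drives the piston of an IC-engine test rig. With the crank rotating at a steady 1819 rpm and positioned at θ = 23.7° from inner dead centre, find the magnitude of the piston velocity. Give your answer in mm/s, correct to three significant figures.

ω = 2π·1819/60 = 190.5 rad/s
For an in-line slider-crank, x = r cosθ + √(L² − r² sin²θ), so v = −rω sinθ·[1 + r cosθ/√(L² − r² sin²θ)].
With r = 0.042 m, L = 0.119 m, θ = 23.7°: √(L² − r² sin²θ) = 0.1178 m.
v = −0.042·190.5·0.40195·[1 + 0.042·0.91566/0.1178] = -4.2656 m/s.
|v| = 4.2656 m/s = 4265.6 mm/s.

4270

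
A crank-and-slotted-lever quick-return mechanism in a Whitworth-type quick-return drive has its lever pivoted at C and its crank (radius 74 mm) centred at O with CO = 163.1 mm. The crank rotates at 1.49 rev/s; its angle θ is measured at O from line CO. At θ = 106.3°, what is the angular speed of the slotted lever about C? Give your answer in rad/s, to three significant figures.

0.773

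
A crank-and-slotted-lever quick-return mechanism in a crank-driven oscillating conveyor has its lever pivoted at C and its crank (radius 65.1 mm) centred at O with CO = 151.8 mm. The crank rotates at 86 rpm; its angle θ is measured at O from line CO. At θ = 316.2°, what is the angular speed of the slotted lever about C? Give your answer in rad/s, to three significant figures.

2.46

ω = 9.006 rad/s (from 86 rpm).
Crank pin A relative to C: A = (d + r cosθ, r sinθ); lever angle φ = atan2(r sinθ, d + r cosθ).
Differentiating tanφ: φ̇ = rω(d cosθ + r)/(d² + r² + 2dr cosθ).
d² + r² + 2dr cosθ = |CA|² = 0.0415464 m²;  d cosθ + r = +0.17466 m.
|ω_lever| = |0.0651·9.006·+0.17466| / 0.0415464 = 2.4648 rad/s.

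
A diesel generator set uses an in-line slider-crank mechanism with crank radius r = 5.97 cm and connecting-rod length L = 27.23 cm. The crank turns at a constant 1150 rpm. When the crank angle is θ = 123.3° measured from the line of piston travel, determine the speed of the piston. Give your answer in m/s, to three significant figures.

5.27

ω = 2π·1150/60 = 120.4 rad/s
For an in-line slider-crank, x = r cosθ + √(L² − r² sin²θ), so v = −rω sinθ·[1 + r cosθ/√(L² − r² sin²θ)].
With r = 0.0597 m, L = 0.2723 m, θ = 123.3°: √(L² − r² sin²θ) = 0.26769 m.
v = −0.0597·120.4·0.83581·[1 + 0.0597·-0.54902/0.26769] = -5.2733 m/s.
|v| = 5.2733 m/s.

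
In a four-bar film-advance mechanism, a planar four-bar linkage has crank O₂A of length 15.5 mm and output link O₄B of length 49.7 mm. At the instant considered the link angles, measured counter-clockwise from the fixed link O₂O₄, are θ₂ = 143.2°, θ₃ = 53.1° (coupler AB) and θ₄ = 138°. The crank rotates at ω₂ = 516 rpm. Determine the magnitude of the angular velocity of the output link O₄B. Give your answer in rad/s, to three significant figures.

ω₂ = 54.04 rad/s (from 516 rpm).
Differentiating the loop-closure r₂e^{iθ₂}+r₃e^{iθ₃}=r₁+r₄e^{iθ₄} gives r₂ω₂e^{iθ₂}+r₃ω₃e^{iθ₃}=r₄ω₄e^{iθ₄}.
Eliminating the other unknown: ω₄ = r₂ω₂ sin(θ₂−θ₃) / [r₄ sin(θ₄−θ₃)].
Numerator sine = +1.00000; denominator sine = +0.99604.
Result = 0.0155·54.04·(+1.00000) / (0.0497·(+0.99604)) = +16.919 rad/s; magnitude 16.919 rad/s.

16.9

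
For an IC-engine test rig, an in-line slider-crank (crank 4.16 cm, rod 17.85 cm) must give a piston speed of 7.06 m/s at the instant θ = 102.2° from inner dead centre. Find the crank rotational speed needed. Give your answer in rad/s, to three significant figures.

183

For an in-line slider-crank, |v_piston| = rω|sinθ|·[1 + r cosθ/√(L² − r² sin²θ)].
With r = 0.0416 m, L = 0.1785 m, θ = 102.2°: the bracketed kinematic factor |dx/dθ| = 0.038604 m.
ω = v/|dx/dθ| = 7.06/0.038604 = 182.88 rad/s.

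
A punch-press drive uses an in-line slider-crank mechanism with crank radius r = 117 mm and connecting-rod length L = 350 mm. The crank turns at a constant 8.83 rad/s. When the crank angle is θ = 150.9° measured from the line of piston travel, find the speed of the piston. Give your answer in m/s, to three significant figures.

0.354

ω = 8.83 rad/s
For an in-line slider-crank, x = r cosθ + √(L² − r² sin²θ), so v = −rω sinθ·[1 + r cosθ/√(L² − r² sin²θ)].
With r = 0.117 m, L = 0.35 m, θ = 150.9°: √(L² − r² sin²θ) = 0.34534 m.
v = −0.117·8.83·0.48634·[1 + 0.117·-0.87377/0.34534] = -0.3537 m/s.
|v| = 0.3537 m/s.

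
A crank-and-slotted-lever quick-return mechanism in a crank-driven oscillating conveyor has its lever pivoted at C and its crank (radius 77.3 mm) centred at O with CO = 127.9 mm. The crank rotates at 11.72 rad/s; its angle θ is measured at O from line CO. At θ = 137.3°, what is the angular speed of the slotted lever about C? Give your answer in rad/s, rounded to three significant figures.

1.94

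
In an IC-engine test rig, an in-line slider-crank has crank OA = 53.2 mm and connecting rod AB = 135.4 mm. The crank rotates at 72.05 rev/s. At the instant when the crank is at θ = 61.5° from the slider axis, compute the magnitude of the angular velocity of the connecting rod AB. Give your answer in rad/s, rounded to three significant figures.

90.4

ω = 452.7 rad/s (converted from 72.05 rev/s).
The rod makes angle φ with the slider axis where L sinφ = r sinθ; differentiating, L cosφ·φ̇ = r ω cosθ.
L cosφ = √(L² − r² sin²θ) = 0.12707 m.
|ω_rod| = r ω |cosθ| / √(L² − r² sin²θ) = 0.0532·452.7·0.47716/0.12707 = 90.435 rad/s.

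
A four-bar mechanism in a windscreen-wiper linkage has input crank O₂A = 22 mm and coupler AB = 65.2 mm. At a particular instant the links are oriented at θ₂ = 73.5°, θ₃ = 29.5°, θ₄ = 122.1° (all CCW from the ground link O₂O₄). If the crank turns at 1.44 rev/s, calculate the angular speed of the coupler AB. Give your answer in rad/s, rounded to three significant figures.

ω₂ = 9.048 rad/s (from 1.44 rev/s).
Differentiating the loop-closure r₂e^{iθ₂}+r₃e^{iθ₃}=r₁+r₄e^{iθ₄} gives r₂ω₂e^{iθ₂}+r₃ω₃e^{iθ₃}=r₄ω₄e^{iθ₄}.
Eliminating the other unknown: ω₃ = r₂ω₂ sin(θ₄−θ₂) / [r₃ sin(θ₃−θ₄)].
Numerator sine = +0.75011; denominator sine = -0.99897.
Result = 0.022·9.048·(+0.75011) / (0.0652·(-0.99897)) = -2.2924 rad/s; magnitude 2.2924 rad/s.

2.29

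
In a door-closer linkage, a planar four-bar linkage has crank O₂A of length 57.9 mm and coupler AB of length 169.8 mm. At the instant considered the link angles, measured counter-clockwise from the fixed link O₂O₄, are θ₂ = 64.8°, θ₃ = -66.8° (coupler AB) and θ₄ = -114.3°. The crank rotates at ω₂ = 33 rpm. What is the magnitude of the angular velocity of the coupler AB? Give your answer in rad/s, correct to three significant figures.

0.0251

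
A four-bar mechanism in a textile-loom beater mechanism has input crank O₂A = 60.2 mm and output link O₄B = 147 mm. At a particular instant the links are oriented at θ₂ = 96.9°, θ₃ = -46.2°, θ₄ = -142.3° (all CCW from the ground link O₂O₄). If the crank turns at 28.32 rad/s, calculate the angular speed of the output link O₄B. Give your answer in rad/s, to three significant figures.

7.00

ω₂ = 28.32 rad/s
Differentiating the loop-closure r₂e^{iθ₂}+r₃e^{iθ₃}=r₁+r₄e^{iθ₄} gives r₂ω₂e^{iθ₂}+r₃ω₃e^{iθ₃}=r₄ω₄e^{iθ₄}.
Eliminating the other unknown: ω₄ = r₂ω₂ sin(θ₂−θ₃) / [r₄ sin(θ₄−θ₃)].
Numerator sine = +0.60042; denominator sine = -0.99434.
Result = 0.0602·28.32·(+0.60042) / (0.147·(-0.99434)) = -7.0032 rad/s; magnitude 7.0032 rad/s.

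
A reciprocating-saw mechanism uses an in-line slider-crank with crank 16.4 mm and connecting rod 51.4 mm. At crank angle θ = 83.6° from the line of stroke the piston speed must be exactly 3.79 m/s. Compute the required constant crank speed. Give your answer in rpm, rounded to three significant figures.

For an in-line slider-crank, |v_piston| = rω|sinθ|·[1 + r cosθ/√(L² − r² sin²θ)].
With r = 0.0164 m, L = 0.0514 m, θ = 83.6°: the bracketed kinematic factor |dx/dθ| = 0.016909 m.
ω = v/|dx/dθ| = 3.79/0.016909 = 224.14 rad/s.
N = 60ω/(2π) = 2140.4 rpm.

2140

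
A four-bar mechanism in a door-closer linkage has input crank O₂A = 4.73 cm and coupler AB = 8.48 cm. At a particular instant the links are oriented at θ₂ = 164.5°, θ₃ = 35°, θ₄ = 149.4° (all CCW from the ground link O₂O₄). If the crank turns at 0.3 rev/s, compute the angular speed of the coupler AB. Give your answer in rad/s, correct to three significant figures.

0.301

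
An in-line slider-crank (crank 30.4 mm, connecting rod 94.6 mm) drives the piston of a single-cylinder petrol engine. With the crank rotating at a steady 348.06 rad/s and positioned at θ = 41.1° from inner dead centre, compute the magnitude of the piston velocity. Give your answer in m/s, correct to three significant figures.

ω = 348.1 rad/s
For an in-line slider-crank, x = r cosθ + √(L² − r² sin²θ), so v = −rω sinθ·[1 + r cosθ/√(L² − r² sin²θ)].
With r = 0.0304 m, L = 0.0946 m, θ = 41.1°: √(L² − r² sin²θ) = 0.092465 m.
v = −0.0304·348.1·0.65738·[1 + 0.0304·0.75356/0.092465] = -8.679 m/s.
|v| = 8.679 m/s.

8.68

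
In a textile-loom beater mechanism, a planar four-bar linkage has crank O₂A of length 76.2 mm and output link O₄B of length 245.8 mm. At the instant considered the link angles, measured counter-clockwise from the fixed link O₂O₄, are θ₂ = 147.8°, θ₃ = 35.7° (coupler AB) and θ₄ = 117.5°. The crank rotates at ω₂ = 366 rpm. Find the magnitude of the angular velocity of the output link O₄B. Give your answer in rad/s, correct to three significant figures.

ω₂ = 38.33 rad/s (from 366 rpm).
Differentiating the loop-closure r₂e^{iθ₂}+r₃e^{iθ₃}=r₁+r₄e^{iθ₄} gives r₂ω₂e^{iθ₂}+r₃ω₃e^{iθ₃}=r₄ω₄e^{iθ₄}.
Eliminating the other unknown: ω₄ = r₂ω₂ sin(θ₂−θ₃) / [r₄ sin(θ₄−θ₃)].
Numerator sine = +0.92653; denominator sine = +0.98978.
Result = 0.0762·38.33·(+0.92653) / (0.2458·(+0.98978)) = +11.123 rad/s; magnitude 11.123 rad/s.

11.1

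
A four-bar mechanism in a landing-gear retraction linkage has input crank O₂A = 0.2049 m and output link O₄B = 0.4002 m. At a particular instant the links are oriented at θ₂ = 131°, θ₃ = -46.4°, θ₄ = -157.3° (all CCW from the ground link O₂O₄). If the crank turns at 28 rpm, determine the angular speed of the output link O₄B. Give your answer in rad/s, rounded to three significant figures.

ω₂ = 2.932 rad/s (from 28 rpm).
Differentiating the loop-closure r₂e^{iθ₂}+r₃e^{iθ₃}=r₁+r₄e^{iθ₄} gives r₂ω₂e^{iθ₂}+r₃ω₃e^{iθ₃}=r₄ω₄e^{iθ₄}.
Eliminating the other unknown: ω₄ = r₂ω₂ sin(θ₂−θ₃) / [r₄ sin(θ₄−θ₃)].
Numerator sine = +0.04536; denominator sine = -0.93420.
Result = 0.2049·2.932·(+0.04536) / (0.4002·(-0.93420)) = -0.072897 rad/s; magnitude 0.072897 rad/s.

0.0729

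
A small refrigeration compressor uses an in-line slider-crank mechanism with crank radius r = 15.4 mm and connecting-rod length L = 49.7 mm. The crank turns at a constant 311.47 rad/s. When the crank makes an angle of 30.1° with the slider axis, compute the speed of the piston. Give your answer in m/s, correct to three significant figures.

ω = 311.5 rad/s
For an in-line slider-crank, x = r cosθ + √(L² − r² sin²θ), so v = −rω sinθ·[1 + r cosθ/√(L² − r² sin²θ)].
With r = 0.0154 m, L = 0.0497 m, θ = 30.1°: √(L² − r² sin²θ) = 0.049096 m.
v = −0.0154·311.5·0.50151·[1 + 0.0154·0.86515/0.049096] = -3.0584 m/s.
|v| = 3.0584 m/s.

3.06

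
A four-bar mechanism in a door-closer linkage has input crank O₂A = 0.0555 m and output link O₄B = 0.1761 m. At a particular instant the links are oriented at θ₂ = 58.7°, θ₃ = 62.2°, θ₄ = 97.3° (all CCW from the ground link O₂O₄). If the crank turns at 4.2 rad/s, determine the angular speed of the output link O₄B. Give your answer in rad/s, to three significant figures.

ω₂ = 4.2 rad/s
Differentiating the loop-closure r₂e^{iθ₂}+r₃e^{iθ₃}=r₁+r₄e^{iθ₄} gives r₂ω₂e^{iθ₂}+r₃ω₃e^{iθ₃}=r₄ω₄e^{iθ₄}.
Eliminating the other unknown: ω₄ = r₂ω₂ sin(θ₂−θ₃) / [r₄ sin(θ₄−θ₃)].
Numerator sine = -0.06105; denominator sine = +0.57501.
Result = 0.0555·4.2·(-0.06105) / (0.1761·(+0.57501)) = -0.14054 rad/s; magnitude 0.14054 rad/s.

0.141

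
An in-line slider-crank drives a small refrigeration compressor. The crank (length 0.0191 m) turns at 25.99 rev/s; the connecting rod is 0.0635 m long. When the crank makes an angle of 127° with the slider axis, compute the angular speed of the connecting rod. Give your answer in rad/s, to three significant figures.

ω = 163.3 rad/s (converted from 25.99 rev/s).
The rod makes angle φ with the slider axis where L sinφ = r sinθ; differentiating, L cosφ·φ̇ = r ω cosθ.
L cosφ = √(L² − r² sin²θ) = 0.061641 m.
|ω_rod| = r ω |cosθ| / √(L² − r² sin²θ) = 0.0191·163.3·0.60182/0.061641 = 30.452 rad/s.

30.5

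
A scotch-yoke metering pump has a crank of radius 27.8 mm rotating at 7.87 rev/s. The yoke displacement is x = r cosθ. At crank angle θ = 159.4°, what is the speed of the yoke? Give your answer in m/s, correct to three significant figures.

0.484

ω = 49.45 rad/s (from 7.87 rev/s).
x = r cosθ ⇒ ẋ = −rω sinθ.
|v| = rω|sinθ| = 0.0278·49.45·|sin 159.4°| = 0.48367 m/s.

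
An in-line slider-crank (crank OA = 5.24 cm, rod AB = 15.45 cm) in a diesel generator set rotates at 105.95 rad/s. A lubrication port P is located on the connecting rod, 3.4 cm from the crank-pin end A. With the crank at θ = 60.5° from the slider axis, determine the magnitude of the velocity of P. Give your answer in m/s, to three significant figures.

ω = 106 rad/s.  Crank-pin speed |V_A| = rω = 5.5518 m/s, perpendicular to OA.
Rod angle: sinφ = −(r/L) sinθ ⇒ φ = -17.169°; ω_rod = −rω cosθ/√(L²−r²sin²θ) = -18.52 rad/s.
V_P = V_A + ω_rod × AP, with AP = 0.034 m along the rod.
Components: V_Px = −rω sinθ − a·ω_rod·sinφ = -5.0179 m/s;  V_Py = rω cosθ + a·ω_rod·cosφ = +2.1322 m/s.
|V_P| = √(V_Px² + V_Py²) = 5.4521 m/s.

5.45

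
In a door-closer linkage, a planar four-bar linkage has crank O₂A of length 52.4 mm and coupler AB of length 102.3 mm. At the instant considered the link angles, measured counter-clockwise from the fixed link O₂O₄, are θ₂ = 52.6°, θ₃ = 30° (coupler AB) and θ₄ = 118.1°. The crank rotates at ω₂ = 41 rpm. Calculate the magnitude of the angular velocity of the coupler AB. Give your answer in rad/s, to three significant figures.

2.00

ω₂ = 4.294 rad/s (from 41 rpm).
Differentiating the loop-closure r₂e^{iθ₂}+r₃e^{iθ₃}=r₁+r₄e^{iθ₄} gives r₂ω₂e^{iθ₂}+r₃ω₃e^{iθ₃}=r₄ω₄e^{iθ₄}.
Eliminating the other unknown: ω₃ = r₂ω₂ sin(θ₄−θ₂) / [r₃ sin(θ₃−θ₄)].
Numerator sine = +0.90996; denominator sine = -0.99945.
Result = 0.0524·4.294·(+0.90996) / (0.1023·(-0.99945)) = -2.0023 rad/s; magnitude 2.0023 rad/s.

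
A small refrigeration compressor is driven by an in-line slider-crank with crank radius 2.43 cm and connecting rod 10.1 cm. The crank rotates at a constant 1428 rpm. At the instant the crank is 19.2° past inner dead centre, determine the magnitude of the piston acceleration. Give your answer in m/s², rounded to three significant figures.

617

ω = 2π·1428/60 = 149.5 rad/s
x(θ) = r cosθ + √(L² − r² sin²θ); with ω constant, a = ω²·d²x/dθ².
d²x/dθ² = −r cosθ − r²(cos2θ)/√u − r⁴ sin²2θ/(4u^{3/2}),  u = L² − r² sin²θ = 0.0101371 m².
Substituting r = 0.0243 m, L = 0.101 m, θ = 19.2°: d²x/dθ² = -0.027578 m.
a = ω²·d²x/dθ² = (149.5)²·(-0.027578) = -616.69 m/s²;  |a| = 616.69 m/s².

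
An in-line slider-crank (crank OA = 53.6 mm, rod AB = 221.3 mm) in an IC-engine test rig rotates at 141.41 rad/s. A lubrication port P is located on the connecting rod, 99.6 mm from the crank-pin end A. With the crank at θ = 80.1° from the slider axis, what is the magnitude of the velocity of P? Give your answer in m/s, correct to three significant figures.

ω = 141.4 rad/s.  Crank-pin speed |V_A| = rω = 7.5796 m/s, perpendicular to OA.
Rod angle: sinφ = −(r/L) sinθ ⇒ φ = -13.804°; ω_rod = −rω cosθ/√(L²−r²sin²θ) = -6.0637 rad/s.
V_P = V_A + ω_rod × AP, with AP = 0.0996 m along the rod.
Components: V_Px = −rω sinθ − a·ω_rod·sinφ = -7.6108 m/s;  V_Py = rω cosθ + a·ω_rod·cosφ = +0.71664 m/s.
|V_P| = √(V_Px² + V_Py²) = 7.6445 m/s.

7.64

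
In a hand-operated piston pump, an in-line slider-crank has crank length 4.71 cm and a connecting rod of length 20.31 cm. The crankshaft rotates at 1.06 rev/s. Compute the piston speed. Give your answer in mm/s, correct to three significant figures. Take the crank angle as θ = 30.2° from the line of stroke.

190

ω = 2π·1.06 = 6.66 rad/s
For an in-line slider-crank, x = r cosθ + √(L² − r² sin²θ), so v = −rω sinθ·[1 + r cosθ/√(L² − r² sin²θ)].
With r = 0.0471 m, L = 0.2031 m, θ = 30.2°: √(L² − r² sin²θ) = 0.20171 m.
v = −0.0471·6.66·0.50302·[1 + 0.0471·0.86427/0.20171] = -0.18964 m/s.
|v| = 0.18964 m/s = 189.64 mm/s.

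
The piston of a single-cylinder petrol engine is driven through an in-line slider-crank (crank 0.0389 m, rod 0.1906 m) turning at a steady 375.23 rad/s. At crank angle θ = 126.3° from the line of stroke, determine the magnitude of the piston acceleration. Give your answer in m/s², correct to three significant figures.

3570

ω = 375.2 rad/s
x(θ) = r cosθ + √(L² − r² sin²θ); with ω constant, a = ω²·d²x/dθ².
d²x/dθ² = −r cosθ − r²(cos2θ)/√u − r⁴ sin²2θ/(4u^{3/2}),  u = L² − r² sin²θ = 0.0353455 m².
Substituting r = 0.0389 m, L = 0.1906 m, θ = 126.3°: d²x/dθ² = +0.025358 m.
a = ω²·d²x/dθ² = (375.2)²·(+0.025358) = +3570.3 m/s²;  |a| = 3570.3 m/s².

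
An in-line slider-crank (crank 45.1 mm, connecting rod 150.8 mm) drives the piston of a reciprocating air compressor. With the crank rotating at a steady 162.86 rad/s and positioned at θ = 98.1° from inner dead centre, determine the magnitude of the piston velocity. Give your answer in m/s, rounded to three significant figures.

6.95

ω = 162.9 rad/s
For an in-line slider-crank, x = r cosθ + √(L² − r² sin²θ), so v = −rω sinθ·[1 + r cosθ/√(L² − r² sin²θ)].
With r = 0.0451 m, L = 0.1508 m, θ = 98.1°: √(L² − r² sin²θ) = 0.14404 m.
v = −0.0451·162.9·0.99002·[1 + 0.0451·-0.14090/0.14404] = -6.9509 m/s.
|v| = 6.9509 m/s.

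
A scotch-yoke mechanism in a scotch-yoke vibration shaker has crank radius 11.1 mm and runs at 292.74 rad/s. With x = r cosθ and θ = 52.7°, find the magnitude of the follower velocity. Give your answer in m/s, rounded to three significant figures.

2.58

ω = 292.7 rad/s
x = r cosθ ⇒ ẋ = −rω sinθ.
|v| = rω|sinθ| = 0.0111·292.7·|sin 52.7°| = 2.5848 m/s.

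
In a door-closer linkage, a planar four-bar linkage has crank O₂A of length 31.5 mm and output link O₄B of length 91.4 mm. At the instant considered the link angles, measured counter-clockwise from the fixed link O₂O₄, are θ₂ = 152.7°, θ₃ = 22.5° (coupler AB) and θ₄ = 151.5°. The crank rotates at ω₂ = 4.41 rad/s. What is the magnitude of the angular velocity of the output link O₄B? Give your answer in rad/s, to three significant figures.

ω₂ = 4.41 rad/s
Differentiating the loop-closure r₂e^{iθ₂}+r₃e^{iθ₃}=r₁+r₄e^{iθ₄} gives r₂ω₂e^{iθ₂}+r₃ω₃e^{iθ₃}=r₄ω₄e^{iθ₄}.
Eliminating the other unknown: ω₄ = r₂ω₂ sin(θ₂−θ₃) / [r₄ sin(θ₄−θ₃)].
Numerator sine = +0.76380; denominator sine = +0.77715.
Result = 0.0315·4.41·(+0.76380) / (0.0914·(+0.77715)) = +1.4937 rad/s; magnitude 1.4937 rad/s.

1.49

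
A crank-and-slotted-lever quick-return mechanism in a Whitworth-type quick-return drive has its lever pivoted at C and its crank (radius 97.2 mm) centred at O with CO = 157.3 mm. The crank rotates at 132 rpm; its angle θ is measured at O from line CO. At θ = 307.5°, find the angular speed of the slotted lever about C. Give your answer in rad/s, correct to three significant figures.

ω = 13.82 rad/s (from 132 rpm).
Crank pin A relative to C: A = (d + r cosθ, r sinθ); lever angle φ = atan2(r sinθ, d + r cosθ).
Differentiating tanφ: φ̇ = rω(d cosθ + r)/(d² + r² + 2dr cosθ).
d² + r² + 2dr cosθ = |CA|² = 0.0528065 m²;  d cosθ + r = +0.19296 m.
|ω_lever| = |0.0972·13.82·+0.19296| / 0.0528065 = 4.9096 rad/s.

4.91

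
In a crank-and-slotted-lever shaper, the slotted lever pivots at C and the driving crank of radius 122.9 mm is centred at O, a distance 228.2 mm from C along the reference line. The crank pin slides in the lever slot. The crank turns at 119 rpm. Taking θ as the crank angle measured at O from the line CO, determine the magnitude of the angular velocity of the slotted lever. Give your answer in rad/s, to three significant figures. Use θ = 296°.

ω = 12.46 rad/s (from 119 rpm).
Crank pin A relative to C: A = (d + r cosθ, r sinθ); lever angle φ = atan2(r sinθ, d + r cosθ).
Differentiating tanφ: φ̇ = rω(d cosθ + r)/(d² + r² + 2dr cosθ).
d² + r² + 2dr cosθ = |CA|² = 0.0917686 m²;  d cosθ + r = +0.22294 m.
|ω_lever| = |0.1229·12.46·+0.22294| / 0.0917686 = 3.7206 rad/s.

3.72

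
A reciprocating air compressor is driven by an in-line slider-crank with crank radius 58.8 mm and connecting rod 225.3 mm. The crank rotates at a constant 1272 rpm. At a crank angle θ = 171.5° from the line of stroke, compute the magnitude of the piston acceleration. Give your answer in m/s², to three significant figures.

771

ω = 2π·1272/60 = 133.2 rad/s
x(θ) = r cosθ + √(L² − r² sin²θ); with ω constant, a = ω²·d²x/dθ².
d²x/dθ² = −r cosθ − r²(cos2θ)/√u − r⁴ sin²2θ/(4u^{3/2}),  u = L² − r² sin²θ = 0.0506846 m².
Substituting r = 0.0588 m, L = 0.2253 m, θ = 171.5°: d²x/dθ² = +0.043445 m.
a = ω²·d²x/dθ² = (133.2)²·(+0.043445) = +770.86 m/s²;  |a| = 770.86 m/s².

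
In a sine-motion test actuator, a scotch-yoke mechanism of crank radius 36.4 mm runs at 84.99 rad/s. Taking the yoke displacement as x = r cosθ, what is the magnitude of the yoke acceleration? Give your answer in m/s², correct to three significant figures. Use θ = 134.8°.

185

ω = 84.99 rad/s
x = r cosθ ⇒ ẍ = −rω² cosθ (ω constant).
|a| = rω²|cosθ| = 0.0364·(84.99)²·|cos 134.8°| = 185.27 m/s².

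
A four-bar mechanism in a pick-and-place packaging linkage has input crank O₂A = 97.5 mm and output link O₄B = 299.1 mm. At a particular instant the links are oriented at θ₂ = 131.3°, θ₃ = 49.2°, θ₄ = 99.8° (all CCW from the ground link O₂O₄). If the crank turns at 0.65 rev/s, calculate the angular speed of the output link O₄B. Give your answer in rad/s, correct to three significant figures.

1.71

ω₂ = 4.084 rad/s (from 0.65 rev/s).
Differentiating the loop-closure r₂e^{iθ₂}+r₃e^{iθ₃}=r₁+r₄e^{iθ₄} gives r₂ω₂e^{iθ₂}+r₃ω₃e^{iθ₃}=r₄ω₄e^{iθ₄}.
Eliminating the other unknown: ω₄ = r₂ω₂ sin(θ₂−θ₃) / [r₄ sin(θ₄−θ₃)].
Numerator sine = +0.99051; denominator sine = +0.77273.
Result = 0.0975·4.084·(+0.99051) / (0.2991·(+0.77273)) = +1.7065 rad/s; magnitude 1.7065 rad/s.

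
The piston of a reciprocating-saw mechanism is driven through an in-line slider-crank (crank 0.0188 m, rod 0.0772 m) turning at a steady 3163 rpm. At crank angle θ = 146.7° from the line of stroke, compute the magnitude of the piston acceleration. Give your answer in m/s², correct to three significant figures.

ω = 2π·3163/60 = 331.2 rad/s
x(θ) = r cosθ + √(L² − r² sin²θ); with ω constant, a = ω²·d²x/dθ².
d²x/dθ² = −r cosθ − r²(cos2θ)/√u − r⁴ sin²2θ/(4u^{3/2}),  u = L² − r² sin²θ = 0.0058533 m².
Substituting r = 0.0188 m, L = 0.0772 m, θ = 146.7°: d²x/dθ² = +0.01382 m.
a = ω²·d²x/dθ² = (331.2)²·(+0.01382) = +1516.2 m/s²;  |a| = 1516.2 m/s².

1520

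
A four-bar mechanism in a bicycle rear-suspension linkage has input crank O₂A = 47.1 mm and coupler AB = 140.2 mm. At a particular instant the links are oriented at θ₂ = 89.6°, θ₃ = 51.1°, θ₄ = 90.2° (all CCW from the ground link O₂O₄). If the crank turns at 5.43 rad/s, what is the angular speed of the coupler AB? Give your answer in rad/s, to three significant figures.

0.0303

ω₂ = 5.43 rad/s
Differentiating the loop-closure r₂e^{iθ₂}+r₃e^{iθ₃}=r₁+r₄e^{iθ₄} gives r₂ω₂e^{iθ₂}+r₃ω₃e^{iθ₃}=r₄ω₄e^{iθ₄}.
Eliminating the other unknown: ω₃ = r₂ω₂ sin(θ₄−θ₂) / [r₃ sin(θ₃−θ₄)].
Numerator sine = +0.01047; denominator sine = -0.63068.
Result = 0.0471·5.43·(+0.01047) / (0.1402·(-0.63068)) = -0.030289 rad/s; magnitude 0.030289 rad/s.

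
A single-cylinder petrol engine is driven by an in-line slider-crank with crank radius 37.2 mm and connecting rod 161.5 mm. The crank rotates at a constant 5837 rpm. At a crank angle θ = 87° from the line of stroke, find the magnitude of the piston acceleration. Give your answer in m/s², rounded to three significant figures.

ω = 2π·5837/60 = 611.2 rad/s
x(θ) = r cosθ + √(L² − r² sin²θ); with ω constant, a = ω²·d²x/dθ².
d²x/dθ² = −r cosθ − r²(cos2θ)/√u − r⁴ sin²2θ/(4u^{3/2}),  u = L² − r² sin²θ = 0.0247022 m².
Substituting r = 0.0372 m, L = 0.1615 m, θ = 87°: d²x/dθ² = +0.0068083 m.
a = ω²·d²x/dθ² = (611.2)²·(+0.0068083) = +2543.8 m/s²;  |a| = 2543.8 m/s².

2540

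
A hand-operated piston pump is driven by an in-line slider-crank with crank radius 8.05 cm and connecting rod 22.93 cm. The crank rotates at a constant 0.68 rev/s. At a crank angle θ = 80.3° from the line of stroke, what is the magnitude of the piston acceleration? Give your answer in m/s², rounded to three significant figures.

0.269

ω = 2π·0.68 = 4.273 rad/s
x(θ) = r cosθ + √(L² − r² sin²θ); with ω constant, a = ω²·d²x/dθ².
d²x/dθ² = −r cosθ − r²(cos2θ)/√u − r⁴ sin²2θ/(4u^{3/2}),  u = L² − r² sin²θ = 0.0462822 m².
Substituting r = 0.0805 m, L = 0.2293 m, θ = 80.3°: d²x/dθ² = +0.014732 m.
a = ω²·d²x/dθ² = (4.273)²·(+0.014732) = +0.26893 m/s²;  |a| = 0.26893 m/s².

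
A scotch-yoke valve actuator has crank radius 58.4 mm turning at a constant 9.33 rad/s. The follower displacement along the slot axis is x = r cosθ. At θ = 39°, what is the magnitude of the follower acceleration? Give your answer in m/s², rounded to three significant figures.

ω = 9.33 rad/s
x = r cosθ ⇒ ẍ = −rω² cosθ (ω constant).
|a| = rω²|cosθ| = 0.0584·(9.33)²·|cos 39°| = 3.9507 m/s².

3.95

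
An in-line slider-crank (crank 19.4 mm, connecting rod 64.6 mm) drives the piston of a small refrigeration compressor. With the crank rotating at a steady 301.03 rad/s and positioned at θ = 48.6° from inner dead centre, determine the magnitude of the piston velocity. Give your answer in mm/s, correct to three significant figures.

5270

ω = 301 rad/s
For an in-line slider-crank, x = r cosθ + √(L² − r² sin²θ), so v = −rω sinθ·[1 + r cosθ/√(L² − r² sin²θ)].
With r = 0.0194 m, L = 0.0646 m, θ = 48.6°: √(L² − r² sin²θ) = 0.06294 m.
v = −0.0194·301·0.75011·[1 + 0.0194·0.66131/0.06294] = -5.2736 m/s.
|v| = 5.2736 m/s = 5273.6 mm/s.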